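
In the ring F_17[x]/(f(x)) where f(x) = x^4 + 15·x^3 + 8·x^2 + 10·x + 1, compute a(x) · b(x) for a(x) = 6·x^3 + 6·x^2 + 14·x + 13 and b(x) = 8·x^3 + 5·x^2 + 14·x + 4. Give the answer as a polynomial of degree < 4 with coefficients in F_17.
a · b ≡ 14·x^3 + 3·x^2 + 15 (mod f(x))

Multiply as integer polynomials: a · b = 48·x^6 + 78·x^5 + 226·x^4 + 282·x^3 + 285·x^2 + 238·x + 52. Reducing coefficients mod 17: a · b ≡ 14·x^6 + 10·x^5 + 5·x^4 + 10·x^3 + 13·x^2 + 1. Now divide by f(x) = x^4 + 15·x^3 + 8·x^2 + 10·x + 1 in F_17[x], eliminating the leading term at each step:
  leading term 14·x^6: subtract (14·x^2)·f(x) = 14·x^6 + 6·x^5 + 10·x^4 + 4·x^3 + 14·x^2, leaving 4·x^5 + 12·x^4 + 6·x^3 + 16·x^2 + 1 (coefficients mod 17)
  leading term 4·x^5: subtract (4·x)·f(x) = 4·x^5 + 9·x^4 + 15·x^3 + 6·x^2 + 4·x, leaving 3·x^4 + 8·x^3 + 10·x^2 + 13·x + 1 (coefficients mod 17)
  leading term 3·x^4: subtract (3)·f(x) = 3·x^4 + 11·x^3 + 7·x^2 + 13·x + 3, leaving 14·x^3 + 3·x^2 + 15 (coefficients mod 17)
The degree is now < 4, so this is the remainder. Hence a · b ≡ 14·x^3 + 3·x^2 + 15 in F_17[x]/(f).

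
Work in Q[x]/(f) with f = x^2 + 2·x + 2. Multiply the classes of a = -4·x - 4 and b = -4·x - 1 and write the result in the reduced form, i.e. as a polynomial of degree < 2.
First multiply in Q[x] without reducing: a · b = 16·x^2 + 20·x + 4. Now divide by f(x) = x^2 + 2·x + 2, eliminating the leading term at each step:
  leading term 16·x^2: subtract (16)·f(x) = 16·x^2 + 32·x + 32, leaving -12·x - 28
The degree is now < 2, so this is the remainder. Hence a · b ≡ -12·x - 28 in Q[x]/(f).

Final answer: a · b ≡ -12·x - 28 (mod f(x))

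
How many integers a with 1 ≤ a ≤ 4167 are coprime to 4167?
The number of a ∈ {1, ..., 4167} with gcd(a, 4167) = 1 is by definition Euler's totient φ(4167). φ is multiplicative, with φ(p^e) = p^e − p^(e−1). Factorise 4167 = 3^2 · 463. Then
  φ(4167) = (3^2 − 3^1) · (463 − 1) = 6 · 462 = 2772.
So there are 2772 such integers.

Final answer: 2772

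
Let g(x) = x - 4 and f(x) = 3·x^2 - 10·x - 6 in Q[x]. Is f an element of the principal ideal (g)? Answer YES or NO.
In Q[x] the ideal (g) consists of all multiples of g, so f ∈ (g) iff g | f, i.e. iff the remainder of f on division by g is 0. Divide f by g (g is monic, so eliminate the leading term of the running remainder at each step):
  leading term 3·x^2: subtract (3·x)·g(x) = 3·x^2 - 12·x, leaving 2·x - 6
  leading term 2·x: subtract (2)·g(x) = 2·x - 8, leaving 2
The remainder r(x) = 2 ≠ 0 (and deg r < deg g), so g ∤ f, i.e. f ∉ (g).

Final answer: NO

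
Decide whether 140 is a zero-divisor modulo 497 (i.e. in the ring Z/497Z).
gcd(140, 497) = 7 > 1, so 140 is not a unit in Z/497Z. In Z/nZ every nonzero non-unit is a zero-divisor: explicitly, take b = 497/gcd = 71 ≠ 0 (mod 497); then 140·71 = 9940 = 20·497, i.e. 140·71 ≡ 0 (mod 497). So 140 is a zero-divisor.

Final answer: YES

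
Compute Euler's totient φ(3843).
φ is multiplicative, with φ(p^e) = p^e − p^(e−1). Factorise 3843 = 3^2 · 7 · 61. Then
  φ(3843) = (3^2 − 3^1) · (7 − 1) · (61 − 1) = 6 · 6 · 60 = 2160.

Final answer: φ(3843) = 2160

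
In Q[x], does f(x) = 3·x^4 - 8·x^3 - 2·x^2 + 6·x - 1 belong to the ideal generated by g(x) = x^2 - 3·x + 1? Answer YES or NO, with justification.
NO

In Q[x] the ideal (g) consists of all multiples of g, so f ∈ (g) iff g | f, i.e. iff the remainder of f on division by g is 0. Divide f by g (g is monic, so eliminate the leading term of the running remainder at each step):
  leading term 3·x^4: subtract (3·x^2)·g(x) = 3·x^4 - 9·x^3 + 3·x^2, leaving x^3 - 5·x^2 + 6·x - 1
  leading term x^3: subtract (x)·g(x) = x^3 - 3·x^2 + x, leaving -2·x^2 + 5·x - 1
  leading term -2·x^2: subtract (-2)·g(x) = -2·x^2 + 6·x - 2, leaving 1 - x
The remainder r(x) = 1 - x ≠ 0 (and deg r < deg g), so g ∤ f, i.e. f ∉ (g).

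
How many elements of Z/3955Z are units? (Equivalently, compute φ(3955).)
Z/3955Z has φ(3955) = 2688 units

An element a ∈ Z/3955Z is a unit iff gcd(a, 3955) = 1, so the number of units is φ(3955). φ is multiplicative, with φ(p^e) = p^e − p^(e−1). Factorise 3955 = 5 · 7 · 113. Then
  φ(3955) = (5 − 1) · (7 − 1) · (113 − 1) = 4 · 6 · 112 = 2688.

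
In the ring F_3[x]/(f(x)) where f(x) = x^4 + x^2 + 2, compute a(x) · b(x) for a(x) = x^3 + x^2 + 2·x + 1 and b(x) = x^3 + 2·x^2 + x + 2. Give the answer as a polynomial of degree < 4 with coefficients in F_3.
a · b ≡ 2·x^3 + 2·x (mod f(x))

Multiply as integer polynomials: a · b = x^6 + 3·x^5 + 5·x^4 + 8·x^3 + 6·x^2 + 5·x + 2. Reducing coefficients mod 3: a · b ≡ x^6 + 2·x^4 + 2·x^3 + 2·x + 2. Now divide by f(x) = x^4 + x^2 + 2 in F_3[x], eliminating the leading term at each step:
  leading term x^6: subtract (x^2)·f(x) = x^6 + x^4 + 2·x^2, leaving x^4 + 2·x^3 + x^2 + 2·x + 2 (coefficients mod 3)
  leading term x^4: subtract (1)·f(x) = x^4 + x^2 + 2, leaving 2·x^3 + 2·x (coefficients mod 3)
The degree is now < 4, so this is the remainder. Hence a · b ≡ 2·x^3 + 2·x in F_3[x]/(f).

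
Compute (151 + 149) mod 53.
35

Reduce the summands first: 151 ≡ 45, 149 ≡ 43 (mod 53), so 151 + 149 ≡ 45 + 43 (mod 53). 45 + 43 = 88; 88 = 1·53 + 35, so (151 + 149) mod 53 = 35.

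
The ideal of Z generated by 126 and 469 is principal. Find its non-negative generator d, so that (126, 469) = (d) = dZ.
(126, 469) = (7); d = 7

In the PID Z, (a, b) is generated by gcd(a, b). Compute gcd(469, 126) with the extended Euclidean algorithm, tracking rows (r, s, t) with s·469 + t·126 = r:
  row A: (469, 1, 0)   [1·469 + 0·126 = 469]
  row B: (126, 0, 1)   [0·469 + 1·126 = 126]
  469 = 3·126 + 91   → row C = row A − 3·row B = (91, 1, −3)   [check: 1·469 − 3·126 = 91]
  126 = 1·91 + 35   → row D = row B − 1·row C = (35, −1, 4)   [check: −1·469 + 4·126 = 35]
  91 = 2·35 + 21   → row E = row C − 2·row D = (21, 3, −11)   [check: 3·469 − 11·126 = 21]
  35 = 1·21 + 14   → row F = row D − 1·row E = (14, −4, 15)   [check: −4·469 + 15·126 = 14]
  21 = 1·14 + 7   → row G = row E − 1·row F = (7, 7, −26)   [check: 7·469 − 26·126 = 7]
  14 = 2·7 + 0   → remainder 0, stop. gcd = 7 (last nonzero row G).
So gcd(126, 469) = 7, with Bézout identity 7·469 − 26·126 = 7. Containment (⊇): the Bézout identity exhibits 7 as an element of (126, 469), giving (7) ⊆ (126, 469). Containment (⊆): since 7 | 126 and 7 | 469 (126 = 7·18, 469 = 7·67), every Z-linear combination of 126 and 469 is divisible by 7, so (126, 469) ⊆ (7). Therefore (126, 469) = (7), d = 7.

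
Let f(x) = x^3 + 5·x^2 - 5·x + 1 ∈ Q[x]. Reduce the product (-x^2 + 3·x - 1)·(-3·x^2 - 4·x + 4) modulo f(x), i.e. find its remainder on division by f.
a · b ≡ 102·x^2 - 87·x + 16 (mod f(x))

First multiply in Q[x] without reducing: a · b = 3·x^4 - 5·x^3 - 13·x^2 + 16·x - 4. Now divide by f(x) = x^3 + 5·x^2 - 5·x + 1, eliminating the leading term at each step:
  leading term 3·x^4: subtract (3·x)·f(x) = 3·x^4 + 15·x^3 - 15·x^2 + 3·x, leaving -20·x^3 + 2·x^2 + 13·x - 4
  leading term -20·x^3: subtract (-20)·f(x) = -20·x^3 - 100·x^2 + 100·x - 20, leaving 102·x^2 - 87·x + 16
The degree is now < 3, so this is the remainder. Hence a · b ≡ 102·x^2 - 87·x + 16 in Q[x]/(f).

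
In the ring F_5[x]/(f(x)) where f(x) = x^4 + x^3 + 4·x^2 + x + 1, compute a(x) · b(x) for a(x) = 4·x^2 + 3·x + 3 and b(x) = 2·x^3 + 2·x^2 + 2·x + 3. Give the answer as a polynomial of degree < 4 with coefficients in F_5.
a · b ≡ 2·x^3 + 2·x^2 + x + 3 (mod f(x))

Multiply as integer polynomials: a · b = 8·x^5 + 14·x^4 + 20·x^3 + 24·x^2 + 15·x + 9. Reducing coefficients mod 5: a · b ≡ 3·x^5 + 4·x^4 + 4·x^2 + 4. Now divide by f(x) = x^4 + x^3 + 4·x^2 + x + 1 in F_5[x], eliminating the leading term at each step:
  leading term 3·x^5: subtract (3·x)·f(x) = 3·x^5 + 3·x^4 + 2·x^3 + 3·x^2 + 3·x, leaving x^4 + 3·x^3 + x^2 + 2·x + 4 (coefficients mod 5)
  leading term x^4: subtract (1)·f(x) = x^4 + x^3 + 4·x^2 + x + 1, leaving 2·x^3 + 2·x^2 + x + 3 (coefficients mod 5)
The degree is now < 4, so this is the remainder. Hence a · b ≡ 2·x^3 + 2·x^2 + x + 3 in F_5[x]/(f).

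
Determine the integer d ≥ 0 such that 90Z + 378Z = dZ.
(90, 378) = (18); d = 18

In the PID Z, (a, b) is generated by gcd(a, b). Compute gcd(378, 90) with the extended Euclidean algorithm, tracking rows (r, s, t) with s·378 + t·90 = r:
  row A: (378, 1, 0)   [1·378 + 0·90 = 378]
  row B: (90, 0, 1)   [0·378 + 1·90 = 90]
  378 = 4·90 + 18   → row C = row A − 4·row B = (18, 1, −4)   [check: 1·378 − 4·90 = 18]
  90 = 5·18 + 0   → remainder 0, stop. gcd = 18 (last nonzero row C).
So gcd(90, 378) = 18, with Bézout identity 1·378 − 4·90 = 18. Containment (⊇): the Bézout identity exhibits 18 as an element of (90, 378), giving (18) ⊆ (90, 378). Containment (⊆): since 18 | 90 and 18 | 378 (90 = 18·5, 378 = 18·21), every Z-linear combination of 90 and 378 is divisible by 18, so (90, 378) ⊆ (18). Therefore (90, 378) = (18), d = 18.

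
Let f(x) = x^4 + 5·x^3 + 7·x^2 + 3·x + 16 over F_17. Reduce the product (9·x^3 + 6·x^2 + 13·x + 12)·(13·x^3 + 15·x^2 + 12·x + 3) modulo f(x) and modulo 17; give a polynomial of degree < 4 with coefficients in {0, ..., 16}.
Multiply as integer polynomials: a · b = 117·x^6 + 213·x^5 + 367·x^4 + 450·x^3 + 354·x^2 + 183·x + 36. Reducing coefficients mod 17: a · b ≡ 15·x^6 + 9·x^5 + 10·x^4 + 8·x^3 + 14·x^2 + 13·x + 2. Now divide by f(x) = x^4 + 5·x^3 + 7·x^2 + 3·x + 16 in F_17[x], eliminating the leading term at each step:
  leading term 15·x^6: subtract (15·x^2)·f(x) = 15·x^6 + 7·x^5 + 3·x^4 + 11·x^3 + 2·x^2, leaving 2·x^5 + 7·x^4 + 14·x^3 + 12·x^2 + 13·x + 2 (coefficients mod 17)
  leading term 2·x^5: subtract (2·x)·f(x) = 2·x^5 + 10·x^4 + 14·x^3 + 6·x^2 + 15·x, leaving 14·x^4 + 6·x^2 + 15·x + 2 (coefficients mod 17)
  leading term 14·x^4: subtract (14)·f(x) = 14·x^4 + 2·x^3 + 13·x^2 + 8·x + 3, leaving 15·x^3 + 10·x^2 + 7·x + 16 (coefficients mod 17)
The degree is now < 4, so this is the remainder. Hence a · b ≡ 15·x^3 + 10·x^2 + 7·x + 16 in F_17[x]/(f).

Final answer: a · b ≡ 15·x^3 + 10·x^2 + 7·x + 16 (mod f(x))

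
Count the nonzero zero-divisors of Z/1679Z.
Z/1679Z has 94 nonzero zero-divisors

In Z/1679Z each nonzero element is either a unit (gcd with 1679 is 1) or a zero-divisor (gcd > 1). The number of units is φ(1679): factorise 1679 = 23 · 73, so φ(1679) = (23 − 1) · (73 − 1) = 22 · 72 = 1584. The nonzero elements number 1679 − 1 = 1678. Hence the nonzero zero-divisors number 1678 − 1584 = 94.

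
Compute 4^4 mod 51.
1

Use repeated squaring. Binary(4) = 100. Walk through the bits of the exponent 4 left-to-right: at each bit after the leading one, square the running value, then multiply by 4 if the bit is 1 (always reducing mod 51):
  bit 1 = 1 (leading): start with 4.
  bit 2 = 0: square 4^2 = 16 (mod 51).
  bit 3 = 0: square 16^2 = 256 ≡ 1 (mod 51).
Final value: 4^4 ≡ 1 (mod 51).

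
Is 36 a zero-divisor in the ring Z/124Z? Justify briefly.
gcd(36, 124) = 4 > 1, so 36 is not a unit in Z/124Z. In Z/nZ every nonzero non-unit is a zero-divisor: explicitly, take b = 124/gcd = 31 ≠ 0 (mod 124); then 36·31 = 1116 = 9·124, i.e. 36·31 ≡ 0 (mod 124). So 36 is a zero-divisor.

Final answer: YES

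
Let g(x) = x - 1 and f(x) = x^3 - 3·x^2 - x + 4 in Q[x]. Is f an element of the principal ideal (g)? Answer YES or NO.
In Q[x] the ideal (g) consists of all multiples of g, so f ∈ (g) iff g | f, i.e. iff the remainder of f on division by g is 0. Divide f by g (g is monic, so eliminate the leading term of the running remainder at each step):
  leading term x^3: subtract (x^2)·g(x) = x^3 - x^2, leaving -2·x^2 - x + 4
  leading term -2·x^2: subtract (-2·x)·g(x) = -2·x^2 + 2·x, leaving 4 - 3·x
  leading term -3·x: subtract (-3)·g(x) = 3 - 3·x, leaving 1
The remainder r(x) = 1 ≠ 0 (and deg r < deg g), so g ∤ f, i.e. f ∉ (g).

Final answer: NO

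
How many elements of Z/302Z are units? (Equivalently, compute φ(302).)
Z/302Z has φ(302) = 150 units

An element a ∈ Z/302Z is a unit iff gcd(a, 302) = 1, so the number of units is φ(302). φ is multiplicative, with φ(p^e) = p^e − p^(e−1). Factorise 302 = 2 · 151. Then
  φ(302) = (2 − 1) · (151 − 1) = 1 · 150 = 150.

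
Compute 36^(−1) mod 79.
36^(−1) ≡ 11 (mod 79)

Apply the extended Euclidean algorithm to (79, 36), tracking rows (r, s, t) with s·79 + t·36 = r. Each division r_prev = q·r_cur + r_new produces the new row as (previous row) − q·(current row):
  row A: (79, 1, 0)   [1·79 + 0·36 = 79]
  row B: (36, 0, 1)   [0·79 + 1·36 = 36]
  79 = 2·36 + 7   → row C = row A − 2·row B = (7, 1, −2)   [check: 1·79 − 2·36 = 7]
  36 = 5·7 + 1   → row D = row B − 5·row C = (1, −5, 11)   [check: −5·79 + 11·36 = 1]
  7 = 7·1 + 0   → remainder 0, stop. gcd = 1 (last nonzero row D).
The gcd is 1, so 36 is invertible mod 79. The last nonzero row gives −5·79 + 11·36 = 1, so t = 11. So 36^(−1) ≡ 11 (mod 79). Verify: 36 · 11 = 396 ≡ 1 (mod 79). ✓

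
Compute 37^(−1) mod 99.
37^(−1) ≡ 91 (mod 99)

Apply the extended Euclidean algorithm to (99, 37), tracking rows (r, s, t) with s·99 + t·37 = r. Each division r_prev = q·r_cur + r_new produces the new row as (previous row) − q·(current row):
  row A: (99, 1, 0)   [1·99 + 0·37 = 99]
  row B: (37, 0, 1)   [0·99 + 1·37 = 37]
  99 = 2·37 + 25   → row C = row A − 2·row B = (25, 1, −2)   [check: 1·99 − 2·37 = 25]
  37 = 1·25 + 12   → row D = row B − 1·row C = (12, −1, 3)   [check: −1·99 + 3·37 = 12]
  25 = 2·12 + 1   → row E = row C − 2·row D = (1, 3, −8)   [check: 3·99 − 8·37 = 1]
  12 = 12·1 + 0   → remainder 0, stop. gcd = 1 (last nonzero row E).
The gcd is 1, so 37 is invertible mod 99. The last nonzero row gives 3·99 − 8·37 = 1, so t = −8. So 37^(−1) ≡ −8 ≡ 91 (mod 99). Verify: 37 · 91 = 3367 ≡ 1 (mod 99). ✓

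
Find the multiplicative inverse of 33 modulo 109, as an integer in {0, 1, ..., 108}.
33^(−1) ≡ 76 (mod 109)

Apply the extended Euclidean algorithm to (109, 33), tracking rows (r, s, t) with s·109 + t·33 = r. Each division r_prev = q·r_cur + r_new produces the new row as (previous row) − q·(current row):
  row A: (109, 1, 0)   [1·109 + 0·33 = 109]
  row B: (33, 0, 1)   [0·109 + 1·33 = 33]
  109 = 3·33 + 10   → row C = row A − 3·row B = (10, 1, −3)   [check: 1·109 − 3·33 = 10]
  33 = 3·10 + 3   → row D = row B − 3·row C = (3, −3, 10)   [check: −3·109 + 10·33 = 3]
  10 = 3·3 + 1   → row E = row C − 3·row D = (1, 10, −33)   [check: 10·109 − 33·33 = 1]
  3 = 3·1 + 0   → remainder 0, stop. gcd = 1 (last nonzero row E).
The gcd is 1, so 33 is invertible mod 109. The last nonzero row gives 10·109 − 33·33 = 1, so t = −33. So 33^(−1) ≡ −33 ≡ 76 (mod 109). Verify: 33 · 76 = 2508 ≡ 1 (mod 109). ✓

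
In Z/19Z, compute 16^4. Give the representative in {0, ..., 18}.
5

Use repeated squaring. Binary(4) = 100. Walk through the bits of the exponent 4 left-to-right: at each bit after the leading one, square the running value, then multiply by 16 if the bit is 1 (always reducing mod 19):
  bit 1 = 1 (leading): start with 16.
  bit 2 = 0: square 16^2 = 256 ≡ 9 (mod 19).
  bit 3 = 0: square 9^2 = 81 ≡ 5 (mod 19).
Final value: 16^4 ≡ 5 (mod 19).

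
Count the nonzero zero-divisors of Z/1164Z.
Z/1164Z has 779 nonzero zero-divisors

In Z/1164Z each nonzero element is either a unit (gcd with 1164 is 1) or a zero-divisor (gcd > 1). The number of units is φ(1164): factorise 1164 = 2^2 · 3 · 97, so φ(1164) = (2^2 − 2^1) · (3 − 1) · (97 − 1) = 2 · 2 · 96 = 384. The nonzero elements number 1164 − 1 = 1163. Hence the nonzero zero-divisors number 1163 − 384 = 779.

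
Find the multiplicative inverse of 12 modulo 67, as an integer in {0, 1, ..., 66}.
Apply the extended Euclidean algorithm to (67, 12), tracking rows (r, s, t) with s·67 + t·12 = r. Each division r_prev = q·r_cur + r_new produces the new row as (previous row) − q·(current row):
  row A: (67, 1, 0)   [1·67 + 0·12 = 67]
  row B: (12, 0, 1)   [0·67 + 1·12 = 12]
  67 = 5·12 + 7   → row C = row A − 5·row B = (7, 1, −5)   [check: 1·67 − 5·12 = 7]
  12 = 1·7 + 5   → row D = row B − 1·row C = (5, −1, 6)   [check: −1·67 + 6·12 = 5]
  7 = 1·5 + 2   → row E = row C − 1·row D = (2, 2, −11)   [check: 2·67 − 11·12 = 2]
  5 = 2·2 + 1   → row F = row D − 2·row E = (1, −5, 28)   [check: −5·67 + 28·12 = 1]
  2 = 2·1 + 0   → remainder 0, stop. gcd = 1 (last nonzero row F).
The gcd is 1, so 12 is invertible mod 67. The last nonzero row gives −5·67 + 28·12 = 1, so t = 28. So 12^(−1) ≡ 28 (mod 67). Verify: 12 · 28 = 336 ≡ 1 (mod 67). ✓

Final answer: 12^(−1) ≡ 28 (mod 67)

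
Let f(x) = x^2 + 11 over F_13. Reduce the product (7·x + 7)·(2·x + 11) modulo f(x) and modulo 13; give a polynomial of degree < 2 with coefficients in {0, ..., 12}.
a · b ≡ 1 (mod f(x))

Multiply as integer polynomials: a · b = 14·x^2 + 91·x + 77. Reducing coefficients mod 13: a · b ≡ x^2 + 12. Now divide by f(x) = x^2 + 11 in F_13[x], eliminating the leading term at each step:
  leading term x^2: subtract (1)·f(x) = x^2 + 11, leaving 1 (coefficients mod 13)
The degree is now < 2, so this is the remainder. Hence a · b ≡ 1 in F_13[x]/(f).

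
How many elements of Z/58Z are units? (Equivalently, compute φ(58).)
Z/58Z has φ(58) = 28 units

An element a ∈ Z/58Z is a unit iff gcd(a, 58) = 1, so the number of units is φ(58). φ is multiplicative, with φ(p^e) = p^e − p^(e−1). Factorise 58 = 2 · 29. Then
  φ(58) = (2 − 1) · (29 − 1) = 1 · 28 = 28.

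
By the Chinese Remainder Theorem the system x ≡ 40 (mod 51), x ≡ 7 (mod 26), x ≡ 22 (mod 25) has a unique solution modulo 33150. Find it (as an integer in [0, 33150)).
x ≡ 397 (mod 33150); the representative in [0, 33150) is 397

The moduli 51, 26, 25 are pairwise coprime, so by the CRT there is a unique solution mod 51·26·25 = 33150.
Solve by successive substitution. Start with x ≡ 40 (mod 51).
  Combine with x ≡ 7 (mod 26): write x = 40 + 51·t and require 40 + 51·t ≡ 7 (mod 26), i.e. 51·t ≡ 7 − 40 ≡ 19 (mod 26). Since 51^(−1) ≡ 25 (mod 26) (51 ≡ 25 (mod 26)), t ≡ 25·19 ≡ 7 (mod 26). So x ≡ 40 + 51·7 = 397 (mod 1326).
  Combine with x ≡ 22 (mod 25): write x = 397 + 1326·t and require 397 + 1326·t ≡ 22 (mod 25), i.e. 1326·t ≡ 22 − 397 ≡ 0 (mod 25). Since 1326^(−1) ≡ 1 (mod 25) (1326 ≡ 1 (mod 25)), t ≡ 1·0 ≡ 0 (mod 25). So x ≡ 397 + 1326·0 = 397 (mod 33150).
Unique solution in [0, 33150): x = 397.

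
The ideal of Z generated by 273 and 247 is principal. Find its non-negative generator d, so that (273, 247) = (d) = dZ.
(273, 247) = (13); d = 13

In the PID Z, (a, b) is generated by gcd(a, b). Compute gcd(273, 247) with the extended Euclidean algorithm, tracking rows (r, s, t) with s·273 + t·247 = r:
  row A: (273, 1, 0)   [1·273 + 0·247 = 273]
  row B: (247, 0, 1)   [0·273 + 1·247 = 247]
  273 = 1·247 + 26   → row C = row A − 1·row B = (26, 1, −1)   [check: 1·273 − 1·247 = 26]
  247 = 9·26 + 13   → row D = row B − 9·row C = (13, −9, 10)   [check: −9·273 + 10·247 = 13]
  26 = 2·13 + 0   → remainder 0, stop. gcd = 13 (last nonzero row D).
So gcd(273, 247) = 13, with Bézout identity −9·273 + 10·247 = 13. Containment (⊇): the Bézout identity exhibits 13 as an element of (273, 247), giving (13) ⊆ (273, 247). Containment (⊆): since 13 | 273 and 13 | 247 (273 = 13·21, 247 = 13·19), every Z-linear combination of 273 and 247 is divisible by 13, so (273, 247) ⊆ (13). Therefore (273, 247) = (13), d = 13.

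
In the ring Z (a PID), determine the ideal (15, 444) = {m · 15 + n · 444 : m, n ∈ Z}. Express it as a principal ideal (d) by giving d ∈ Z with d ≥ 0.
In the PID Z, (a, b) is generated by gcd(a, b). Compute gcd(444, 15) with the extended Euclidean algorithm, tracking rows (r, s, t) with s·444 + t·15 = r:
  row A: (444, 1, 0)   [1·444 + 0·15 = 444]
  row B: (15, 0, 1)   [0·444 + 1·15 = 15]
  444 = 29·15 + 9   → row C = row A − 29·row B = (9, 1, −29)   [check: 1·444 − 29·15 = 9]
  15 = 1·9 + 6   → row D = row B − 1·row C = (6, −1, 30)   [check: −1·444 + 30·15 = 6]
  9 = 1·6 + 3   → row E = row C − 1·row D = (3, 2, −59)   [check: 2·444 − 59·15 = 3]
  6 = 2·3 + 0   → remainder 0, stop. gcd = 3 (last nonzero row E).
So gcd(15, 444) = 3, with Bézout identity 2·444 − 59·15 = 3. Containment (⊇): the Bézout identity exhibits 3 as an element of (15, 444), giving (3) ⊆ (15, 444). Containment (⊆): since 3 | 15 and 3 | 444 (15 = 3·5, 444 = 3·148), every Z-linear combination of 15 and 444 is divisible by 3, so (15, 444) ⊆ (3). Therefore (15, 444) = (3), d = 3.

Final answer: (15, 444) = (3); d = 3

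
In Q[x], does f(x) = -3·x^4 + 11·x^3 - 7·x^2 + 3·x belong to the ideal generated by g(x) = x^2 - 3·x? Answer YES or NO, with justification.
In Q[x] the ideal (g) consists of all multiples of g, so f ∈ (g) iff g | f, i.e. iff the remainder of f on division by g is 0. Divide f by g (g is monic, so eliminate the leading term of the running remainder at each step):
  leading term -3·x^4: subtract (-3·x^2)·g(x) = -3·x^4 + 9·x^3, leaving 2·x^3 - 7·x^2 + 3·x
  leading term 2·x^3: subtract (2·x)·g(x) = 2·x^3 - 6·x^2, leaving -x^2 + 3·x
  leading term -x^2: subtract (-1)·g(x) = -x^2 + 3·x, leaving 0
The remainder is 0, so f(x) = g(x) · h(x) with h(x) = -3·x^2 + 2·x - 1. Hence g | f, i.e. f ∈ (g).

Final answer: YES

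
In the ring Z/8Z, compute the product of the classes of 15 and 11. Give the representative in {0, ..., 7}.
Reduce the factors first: 15 ≡ 7, 11 ≡ 3 (mod 8), so 15 · 11 ≡ 7 · 3 (mod 8). 7 · 3 = 21. Dividing by 8: 21 = 2·8 + 5. So (15 · 11) mod 8 = 5.

Final answer: 5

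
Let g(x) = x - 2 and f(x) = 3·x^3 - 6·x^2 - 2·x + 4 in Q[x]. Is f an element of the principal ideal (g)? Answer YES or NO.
YES

In Q[x] the ideal (g) consists of all multiples of g, so f ∈ (g) iff g | f, i.e. iff the remainder of f on division by g is 0. Divide f by g (g is monic, so eliminate the leading term of the running remainder at each step):
  leading term 3·x^3: subtract (3·x^2)·g(x) = 3·x^3 - 6·x^2, leaving 4 - 2·x
  leading term -2·x: subtract (-2)·g(x) = 4 - 2·x, leaving 0
The remainder is 0, so f(x) = g(x) · h(x) with h(x) = 3·x^2 - 2. Hence g | f, i.e. f ∈ (g).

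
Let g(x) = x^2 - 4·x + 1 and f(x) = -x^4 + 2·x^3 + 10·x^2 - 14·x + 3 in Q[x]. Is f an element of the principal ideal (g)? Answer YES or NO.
YES

In Q[x] the ideal (g) consists of all multiples of g, so f ∈ (g) iff g | f, i.e. iff the remainder of f on division by g is 0. Divide f by g (g is monic, so eliminate the leading term of the running remainder at each step):
  leading term -x^4: subtract (-x^2)·g(x) = -x^4 + 4·x^3 - x^2, leaving -2·x^3 + 11·x^2 - 14·x + 3
  leading term -2·x^3: subtract (-2·x)·g(x) = -2·x^3 + 8·x^2 - 2·x, leaving 3·x^2 - 12·x + 3
  leading term 3·x^2: subtract (3)·g(x) = 3·x^2 - 12·x + 3, leaving 0
The remainder is 0, so f(x) = g(x) · h(x) with h(x) = -x^2 - 2·x + 3. Hence g | f, i.e. f ∈ (g).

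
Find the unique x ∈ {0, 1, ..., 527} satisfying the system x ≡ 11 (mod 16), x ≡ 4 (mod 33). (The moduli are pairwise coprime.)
The moduli 16, 33 are pairwise coprime, so by the CRT there is a unique solution mod 16·33 = 528.
Solve by successive substitution. Start with x ≡ 11 (mod 16).
  Combine with x ≡ 4 (mod 33): write x = 11 + 16·t and require 11 + 16·t ≡ 4 (mod 33), i.e. 16·t ≡ 4 − 11 ≡ 26 (mod 33). Since 16^(−1) ≡ 31 (mod 33), t ≡ 31·26 ≡ 14 (mod 33). So x ≡ 11 + 16·14 = 235 (mod 528).
Unique solution in [0, 528): x = 235.

Final answer: x ≡ 235 (mod 528); the representative in [0, 528) is 235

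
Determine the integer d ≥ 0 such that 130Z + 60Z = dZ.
In the PID Z, (a, b) is generated by gcd(a, b). Compute gcd(130, 60) with the extended Euclidean algorithm, tracking rows (r, s, t) with s·130 + t·60 = r:
  row A: (130, 1, 0)   [1·130 + 0·60 = 130]
  row B: (60, 0, 1)   [0·130 + 1·60 = 60]
  130 = 2·60 + 10   → row C = row A − 2·row B = (10, 1, −2)   [check: 1·130 − 2·60 = 10]
  60 = 6·10 + 0   → remainder 0, stop. gcd = 10 (last nonzero row C).
So gcd(130, 60) = 10, with Bézout identity 1·130 − 2·60 = 10. Containment (⊇): the Bézout identity exhibits 10 as an element of (130, 60), giving (10) ⊆ (130, 60). Containment (⊆): since 10 | 130 and 10 | 60 (130 = 10·13, 60 = 10·6), every Z-linear combination of 130 and 60 is divisible by 10, so (130, 60) ⊆ (10). Therefore (130, 60) = (10), d = 10.

Final answer: (130, 60) = (10); d = 10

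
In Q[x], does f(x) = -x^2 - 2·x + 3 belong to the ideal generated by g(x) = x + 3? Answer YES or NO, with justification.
YES

In Q[x] the ideal (g) consists of all multiples of g, so f ∈ (g) iff g | f, i.e. iff the remainder of f on division by g is 0. Divide f by g (g is monic, so eliminate the leading term of the running remainder at each step):
  leading term -x^2: subtract (-x)·g(x) = -x^2 - 3·x, leaving x + 3
  leading term x: subtract (1)·g(x) = x + 3, leaving 0
The remainder is 0, so f(x) = g(x) · h(x) with h(x) = 1 - x. Hence g | f, i.e. f ∈ (g).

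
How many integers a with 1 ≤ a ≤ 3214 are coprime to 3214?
The number of a ∈ {1, ..., 3214} with gcd(a, 3214) = 1 is by definition Euler's totient φ(3214). φ is multiplicative, with φ(p^e) = p^e − p^(e−1). Factorise 3214 = 2 · 1607. Then
  φ(3214) = (2 − 1) · (1607 − 1) = 1 · 1606 = 1606.
So there are 1606 such integers.

Final answer: 1606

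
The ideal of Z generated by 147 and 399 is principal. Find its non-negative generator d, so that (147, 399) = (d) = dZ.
(147, 399) = (21); d = 21

In the PID Z, (a, b) is generated by gcd(a, b). Compute gcd(399, 147) with the extended Euclidean algorithm, tracking rows (r, s, t) with s·399 + t·147 = r:
  row A: (399, 1, 0)   [1·399 + 0·147 = 399]
  row B: (147, 0, 1)   [0·399 + 1·147 = 147]
  399 = 2·147 + 105   → row C = row A − 2·row B = (105, 1, −2)   [check: 1·399 − 2·147 = 105]
  147 = 1·105 + 42   → row D = row B − 1·row C = (42, −1, 3)   [check: −1·399 + 3·147 = 42]
  105 = 2·42 + 21   → row E = row C − 2·row D = (21, 3, −8)   [check: 3·399 − 8·147 = 21]
  42 = 2·21 + 0   → remainder 0, stop. gcd = 21 (last nonzero row E).
So gcd(147, 399) = 21, with Bézout identity 3·399 − 8·147 = 21. Containment (⊇): the Bézout identity exhibits 21 as an element of (147, 399), giving (21) ⊆ (147, 399). Containment (⊆): since 21 | 147 and 21 | 399 (147 = 21·7, 399 = 21·19), every Z-linear combination of 147 and 399 is divisible by 21, so (147, 399) ⊆ (21). Therefore (147, 399) = (21), d = 21.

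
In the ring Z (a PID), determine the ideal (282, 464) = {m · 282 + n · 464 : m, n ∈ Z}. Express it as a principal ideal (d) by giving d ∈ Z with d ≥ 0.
(282, 464) = (2); d = 2

In the PID Z, (a, b) is generated by gcd(a, b). Compute gcd(464, 282) with the extended Euclidean algorithm, tracking rows (r, s, t) with s·464 + t·282 = r:
  row A: (464, 1, 0)   [1·464 + 0·282 = 464]
  row B: (282, 0, 1)   [0·464 + 1·282 = 282]
  464 = 1·282 + 182   → row C = row A − 1·row B = (182, 1, −1)   [check: 1·464 − 1·282 = 182]
  282 = 1·182 + 100   → row D = row B − 1·row C = (100, −1, 2)   [check: −1·464 + 2·282 = 100]
  182 = 1·100 + 82   → row E = row C − 1·row D = (82, 2, −3)   [check: 2·464 − 3·282 = 82]
  100 = 1·82 + 18   → row F = row D − 1·row E = (18, −3, 5)   [check: −3·464 + 5·282 = 18]
  82 = 4·18 + 10   → row G = row E − 4·row F = (10, 14, −23)   [check: 14·464 − 23·282 = 10]
  18 = 1·10 + 8   → row H = row F − 1·row G = (8, −17, 28)   [check: −17·464 + 28·282 = 8]
  10 = 1·8 + 2   → row I = row G − 1·row H = (2, 31, −51)   [check: 31·464 − 51·282 = 2]
  8 = 4·2 + 0   → remainder 0, stop. gcd = 2 (last nonzero row I).
So gcd(282, 464) = 2, with Bézout identity 31·464 − 51·282 = 2. Containment (⊇): the Bézout identity exhibits 2 as an element of (282, 464), giving (2) ⊆ (282, 464). Containment (⊆): since 2 | 282 and 2 | 464 (282 = 2·141, 464 = 2·232), every Z-linear combination of 282 and 464 is divisible by 2, so (282, 464) ⊆ (2). Therefore (282, 464) = (2), d = 2.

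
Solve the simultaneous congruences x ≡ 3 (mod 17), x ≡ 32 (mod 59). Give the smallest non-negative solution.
The moduli 17, 59 are pairwise coprime, so by the CRT there is a unique solution mod 17·59 = 1003.
Solve by successive substitution. Start with x ≡ 3 (mod 17).
  Combine with x ≡ 32 (mod 59): write x = 3 + 17·t and require 3 + 17·t ≡ 32 (mod 59), i.e. 17·t ≡ 32 − 3 ≡ 29 (mod 59). Since 17^(−1) ≡ 7 (mod 59), t ≡ 7·29 ≡ 26 (mod 59). So x ≡ 3 + 17·26 = 445 (mod 1003).
Unique solution in [0, 1003): x = 445.

Final answer: x ≡ 445 (mod 1003); the representative in [0, 1003) is 445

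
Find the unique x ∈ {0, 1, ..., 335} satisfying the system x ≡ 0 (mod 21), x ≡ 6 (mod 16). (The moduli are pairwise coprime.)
The moduli 21, 16 are pairwise coprime, so by the CRT there is a unique solution mod 21·16 = 336.
Solve by successive substitution. Start with x ≡ 0 (mod 21).
  Combine with x ≡ 6 (mod 16): write x = 21·t and require 21·t ≡ 6 (mod 16). Since 21^(−1) ≡ 13 (mod 16) (21 ≡ 5 (mod 16)), t ≡ 13·6 ≡ 14 (mod 16). So x ≡ 21·14 = 294 (mod 336).
Unique solution in [0, 336): x = 294.

Final answer: x ≡ 294 (mod 336); the representative in [0, 336) is 294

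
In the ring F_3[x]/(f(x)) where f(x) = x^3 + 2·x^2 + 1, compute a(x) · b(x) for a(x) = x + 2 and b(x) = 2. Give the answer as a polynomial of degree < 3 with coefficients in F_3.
a · b ≡ 2·x + 1 (mod f(x))

Multiply as integer polynomials: a · b = 2·x + 4. Reducing coefficients mod 3: a · b ≡ 2·x + 1. This already has degree < 3, so no reduction by f is needed. Hence a · b ≡ 2·x + 1 in F_3[x]/(f).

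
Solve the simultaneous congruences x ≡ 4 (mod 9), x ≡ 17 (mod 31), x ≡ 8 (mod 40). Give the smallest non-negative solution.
The moduli 9, 31, 40 are pairwise coprime, so by the CRT there is a unique solution mod 9·31·40 = 11160.
Solve by successive substitution. Start with x ≡ 4 (mod 9).
  Combine with x ≡ 17 (mod 31): write x = 4 + 9·t and require 4 + 9·t ≡ 17 (mod 31), i.e. 9·t ≡ 17 − 4 ≡ 13 (mod 31). Since 9^(−1) ≡ 7 (mod 31), t ≡ 7·13 ≡ 29 (mod 31). So x ≡ 4 + 9·29 = 265 (mod 279).
  Combine with x ≡ 8 (mod 40): write x = 265 + 279·t and require 265 + 279·t ≡ 8 (mod 40), i.e. 279·t ≡ 8 − 265 ≡ 23 (mod 40). Since 279^(−1) ≡ 39 (mod 40) (279 ≡ 39 (mod 40)), t ≡ 39·23 ≡ 17 (mod 40). So x ≡ 265 + 279·17 = 5008 (mod 11160).
Unique solution in [0, 11160): x = 5008.

Final answer: x ≡ 5008 (mod 11160); the representative in [0, 11160) is 5008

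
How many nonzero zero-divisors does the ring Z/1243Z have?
In Z/1243Z each nonzero element is either a unit (gcd with 1243 is 1) or a zero-divisor (gcd > 1). The number of units is φ(1243): factorise 1243 = 11 · 113, so φ(1243) = (11 − 1) · (113 − 1) = 10 · 112 = 1120. The nonzero elements number 1243 − 1 = 1242. Hence the nonzero zero-divisors number 1242 − 1120 = 122.

Final answer: Z/1243Z has 122 nonzero zero-divisors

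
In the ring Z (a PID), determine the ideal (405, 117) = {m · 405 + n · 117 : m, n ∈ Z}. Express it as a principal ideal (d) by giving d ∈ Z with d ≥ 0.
(405, 117) = (9); d = 9

In the PID Z, (a, b) is generated by gcd(a, b). Compute gcd(405, 117) with the extended Euclidean algorithm, tracking rows (r, s, t) with s·405 + t·117 = r:
  row A: (405, 1, 0)   [1·405 + 0·117 = 405]
  row B: (117, 0, 1)   [0·405 + 1·117 = 117]
  405 = 3·117 + 54   → row C = row A − 3·row B = (54, 1, −3)   [check: 1·405 − 3·117 = 54]
  117 = 2·54 + 9   → row D = row B − 2·row C = (9, −2, 7)   [check: −2·405 + 7·117 = 9]
  54 = 6·9 + 0   → remainder 0, stop. gcd = 9 (last nonzero row D).
So gcd(405, 117) = 9, with Bézout identity −2·405 + 7·117 = 9. Containment (⊇): the Bézout identity exhibits 9 as an element of (405, 117), giving (9) ⊆ (405, 117). Containment (⊆): since 9 | 405 and 9 | 117 (405 = 9·45, 117 = 9·13), every Z-linear combination of 405 and 117 is divisible by 9, so (405, 117) ⊆ (9). Therefore (405, 117) = (9), d = 9.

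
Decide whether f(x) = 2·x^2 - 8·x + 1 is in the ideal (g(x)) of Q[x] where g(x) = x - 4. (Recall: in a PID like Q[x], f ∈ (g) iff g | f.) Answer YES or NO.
NO

In Q[x] the ideal (g) consists of all multiples of g, so f ∈ (g) iff g | f, i.e. iff the remainder of f on division by g is 0. Divide f by g (g is monic, so eliminate the leading term of the running remainder at each step):
  leading term 2·x^2: subtract (2·x)·g(x) = 2·x^2 - 8·x, leaving 1
The remainder r(x) = 1 ≠ 0 (and deg r < deg g), so g ∤ f, i.e. f ∉ (g).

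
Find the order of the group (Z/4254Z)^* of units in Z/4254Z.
(Z/4254Z)^* consists of the classes a with gcd(a, 4254) = 1, so its order is φ(4254). φ is multiplicative, with φ(p^e) = p^e − p^(e−1). Factorise 4254 = 2 · 3 · 709. Then
  φ(4254) = (2 − 1) · (3 − 1) · (709 − 1) = 1 · 2 · 708 = 1416.
Thus |(Z/4254Z)^*| = 1416.

Final answer: |(Z/4254Z)^*| = 1416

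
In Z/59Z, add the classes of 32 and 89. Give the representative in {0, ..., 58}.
3

Reduce the summands first: 89 ≡ 30 (mod 59), so 32 + 89 ≡ 32 + 30 (mod 59). 32 + 30 = 62; 62 = 1·59 + 3, so (32 + 89) mod 59 = 3.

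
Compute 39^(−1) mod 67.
39^(−1) ≡ 55 (mod 67)

Apply the extended Euclidean algorithm to (67, 39), tracking rows (r, s, t) with s·67 + t·39 = r. Each division r_prev = q·r_cur + r_new produces the new row as (previous row) − q·(current row):
  row A: (67, 1, 0)   [1·67 + 0·39 = 67]
  row B: (39, 0, 1)   [0·67 + 1·39 = 39]
  67 = 1·39 + 28   → row C = row A − 1·row B = (28, 1, −1)   [check: 1·67 − 1·39 = 28]
  39 = 1·28 + 11   → row D = row B − 1·row C = (11, −1, 2)   [check: −1·67 + 2·39 = 11]
  28 = 2·11 + 6   → row E = row C − 2·row D = (6, 3, −5)   [check: 3·67 − 5·39 = 6]
  11 = 1·6 + 5   → row F = row D − 1·row E = (5, −4, 7)   [check: −4·67 + 7·39 = 5]
  6 = 1·5 + 1   → row G = row E − 1·row F = (1, 7, −12)   [check: 7·67 − 12·39 = 1]
  5 = 5·1 + 0   → remainder 0, stop. gcd = 1 (last nonzero row G).
The gcd is 1, so 39 is invertible mod 67. The last nonzero row gives 7·67 − 12·39 = 1, so t = −12. So 39^(−1) ≡ −12 ≡ 55 (mod 67). Verify: 39 · 55 = 2145 ≡ 1 (mod 67). ✓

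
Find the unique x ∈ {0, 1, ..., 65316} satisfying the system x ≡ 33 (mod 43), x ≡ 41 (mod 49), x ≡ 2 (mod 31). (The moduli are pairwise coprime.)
The moduli 43, 49, 31 are pairwise coprime, so by the CRT there is a unique solution mod 43·49·31 = 65317.
Solve by successive substitution. Start with x ≡ 33 (mod 43).
  Combine with x ≡ 41 (mod 49): write x = 33 + 43·t and require 33 + 43·t ≡ 41 (mod 49), i.e. 43·t ≡ 41 − 33 ≡ 8 (mod 49). Since 43^(−1) ≡ 8 (mod 49), t ≡ 8·8 ≡ 15 (mod 49). So x ≡ 33 + 43·15 = 678 (mod 2107).
  Combine with x ≡ 2 (mod 31): write x = 678 + 2107·t and require 678 + 2107·t ≡ 2 (mod 31), i.e. 2107·t ≡ 2 − 678 ≡ 6 (mod 31). Since 2107^(−1) ≡ 30 (mod 31) (2107 ≡ 30 (mod 31)), t ≡ 30·6 ≡ 25 (mod 31). So x ≡ 678 + 2107·25 = 53353 (mod 65317).
Unique solution in [0, 65317): x = 53353.

Final answer: x ≡ 53353 (mod 65317); the representative in [0, 65317) is 53353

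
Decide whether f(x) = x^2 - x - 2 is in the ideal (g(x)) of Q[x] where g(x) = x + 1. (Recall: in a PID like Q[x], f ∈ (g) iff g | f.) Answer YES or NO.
YES

In Q[x] the ideal (g) consists of all multiples of g, so f ∈ (g) iff g | f, i.e. iff the remainder of f on division by g is 0. Divide f by g (g is monic, so eliminate the leading term of the running remainder at each step):
  leading term x^2: subtract (x)·g(x) = x^2 + x, leaving -2·x - 2
  leading term -2·x: subtract (-2)·g(x) = -2·x - 2, leaving 0
The remainder is 0, so f(x) = g(x) · h(x) with h(x) = x - 2. Hence g | f, i.e. f ∈ (g).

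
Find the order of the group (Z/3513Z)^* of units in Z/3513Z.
|(Z/3513Z)^*| = 2340

(Z/3513Z)^* consists of the classes a with gcd(a, 3513) = 1, so its order is φ(3513). φ is multiplicative, with φ(p^e) = p^e − p^(e−1). Factorise 3513 = 3 · 1171. Then
  φ(3513) = (3 − 1) · (1171 − 1) = 2 · 1170 = 2340.
Thus |(Z/3513Z)^*| = 2340.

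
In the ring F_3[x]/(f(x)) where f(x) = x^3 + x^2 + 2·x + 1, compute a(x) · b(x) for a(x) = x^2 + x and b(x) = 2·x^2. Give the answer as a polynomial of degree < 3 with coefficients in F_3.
Multiply as integer polynomials: a · b = 2·x^4 + 2·x^3. Reducing coefficients mod 3: a · b ≡ 2·x^4 + 2·x^3. Now divide by f(x) = x^3 + x^2 + 2·x + 1 in F_3[x], eliminating the leading term at each step:
  leading term 2·x^4: subtract (2·x)·f(x) = 2·x^4 + 2·x^3 + x^2 + 2·x, leaving 2·x^2 + x (coefficients mod 3)
The degree is now < 3, so this is the remainder. Hence a · b ≡ 2·x^2 + x in F_3[x]/(f).

Final answer: a · b ≡ 2·x^2 + x (mod f(x))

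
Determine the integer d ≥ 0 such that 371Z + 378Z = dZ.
(371, 378) = (7); d = 7

In the PID Z, (a, b) is generated by gcd(a, b). Compute gcd(378, 371) with the extended Euclidean algorithm, tracking rows (r, s, t) with s·378 + t·371 = r:
  row A: (378, 1, 0)   [1·378 + 0·371 = 378]
  row B: (371, 0, 1)   [0·378 + 1·371 = 371]
  378 = 1·371 + 7   → row C = row A − 1·row B = (7, 1, −1)   [check: 1·378 − 1·371 = 7]
  371 = 53·7 + 0   → remainder 0, stop. gcd = 7 (last nonzero row C).
So gcd(371, 378) = 7, with Bézout identity 1·378 − 1·371 = 7. Containment (⊇): the Bézout identity exhibits 7 as an element of (371, 378), giving (7) ⊆ (371, 378). Containment (⊆): since 7 | 371 and 7 | 378 (371 = 7·53, 378 = 7·54), every Z-linear combination of 371 and 378 is divisible by 7, so (371, 378) ⊆ (7). Therefore (371, 378) = (7), d = 7.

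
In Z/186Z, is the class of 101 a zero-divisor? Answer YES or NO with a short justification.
gcd(101, 186) = 1, so 101 is a unit in Z/186Z (it has a multiplicative inverse). A unit cannot be a zero-divisor: if 101·b ≡ 0 then multiplying both sides by 101^(−1) gives b ≡ 0. So 101 is not a zero-divisor.

Final answer: NO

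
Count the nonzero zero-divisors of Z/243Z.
In Z/243Z each nonzero element is either a unit (gcd with 243 is 1) or a zero-divisor (gcd > 1). The number of units is φ(243): factorise 243 = 3^5, so φ(243) = (3^5 − 3^4) = 162 = 162. The nonzero elements number 243 − 1 = 242. Hence the nonzero zero-divisors number 242 − 162 = 80.

Final answer: Z/243Z has 80 nonzero zero-divisors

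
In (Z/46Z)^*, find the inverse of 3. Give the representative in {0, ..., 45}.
3^(−1) ≡ 31 (mod 46)

Apply the extended Euclidean algorithm to (46, 3), tracking rows (r, s, t) with s·46 + t·3 = r. Each division r_prev = q·r_cur + r_new produces the new row as (previous row) − q·(current row):
  row A: (46, 1, 0)   [1·46 + 0·3 = 46]
  row B: (3, 0, 1)   [0·46 + 1·3 = 3]
  46 = 15·3 + 1   → row C = row A − 15·row B = (1, 1, −15)   [check: 1·46 − 15·3 = 1]
  3 = 3·1 + 0   → remainder 0, stop. gcd = 1 (last nonzero row C).
The gcd is 1, so 3 is invertible mod 46. The last nonzero row gives 1·46 − 15·3 = 1, so t = −15. So 3^(−1) ≡ −15 ≡ 31 (mod 46). Verify: 3 · 31 = 93 ≡ 1 (mod 46). ✓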